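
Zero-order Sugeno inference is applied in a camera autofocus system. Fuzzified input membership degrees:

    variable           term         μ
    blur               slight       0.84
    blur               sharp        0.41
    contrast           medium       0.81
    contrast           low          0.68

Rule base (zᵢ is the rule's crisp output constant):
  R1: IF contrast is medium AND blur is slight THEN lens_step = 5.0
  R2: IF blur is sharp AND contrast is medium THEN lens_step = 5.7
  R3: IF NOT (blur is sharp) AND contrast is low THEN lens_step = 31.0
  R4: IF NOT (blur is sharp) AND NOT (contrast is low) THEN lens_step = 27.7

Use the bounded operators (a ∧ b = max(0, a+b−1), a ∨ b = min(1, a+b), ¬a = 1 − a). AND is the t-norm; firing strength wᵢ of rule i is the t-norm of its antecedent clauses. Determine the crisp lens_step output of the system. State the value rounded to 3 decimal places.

R1 (z=5.0): medium=0.81, slight=0.84; AND[max(0, a+b−1)] → w = 0.65
R2 (z=5.7): sharp=0.41, medium=0.81; AND[max(0, a+b−1)] → w = 0.22
R3 (z=31.0): ¬sharp=1−0.41=0.59, low=0.68; AND[max(0, a+b−1)] → w = 0.27
R4 (z=27.7): ¬sharp=1−0.41=0.59, ¬low=1−0.68=0.32; AND[max(0, a+b−1)] → w = 0.00
Weighted average = (0.65·5.0 + 0.22·5.7 + 0.27·31.0 + 0.00·27.7) / (0.65 + 0.22 + 0.27 + 0.00)
  = 12.8740 / 1.1400 = 11.293

11.293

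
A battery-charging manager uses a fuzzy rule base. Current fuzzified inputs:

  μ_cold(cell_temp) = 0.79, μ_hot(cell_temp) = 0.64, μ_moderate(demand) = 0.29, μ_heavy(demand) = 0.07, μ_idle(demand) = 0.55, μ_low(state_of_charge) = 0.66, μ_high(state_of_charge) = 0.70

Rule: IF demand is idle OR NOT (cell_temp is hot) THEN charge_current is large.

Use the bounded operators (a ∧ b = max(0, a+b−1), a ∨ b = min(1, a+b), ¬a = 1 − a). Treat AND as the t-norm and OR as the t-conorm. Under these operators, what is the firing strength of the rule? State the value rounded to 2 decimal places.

0.91

firing strength: idle=0.55, ¬hot=1−0.64=0.36; OR[min(1, a+b)] → w = 0.91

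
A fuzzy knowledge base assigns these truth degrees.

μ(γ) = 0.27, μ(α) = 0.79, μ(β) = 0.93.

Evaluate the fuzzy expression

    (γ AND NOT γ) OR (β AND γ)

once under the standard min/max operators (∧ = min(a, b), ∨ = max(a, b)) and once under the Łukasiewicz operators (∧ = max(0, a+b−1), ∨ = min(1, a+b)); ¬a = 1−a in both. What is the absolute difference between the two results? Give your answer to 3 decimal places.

Under standard min/max:
  NOT γ = 1 − 0.27 = 0.73
  γ AND NOT γ = min(a, b) on (0.27, 0.73) = 0.27
  β AND γ = min(a, b) on (0.93, 0.27) = 0.27
  (γ AND NOT γ) OR (β AND γ) = max(a, b) on (0.27, 0.27) = 0.27
  → value = 0.2700
Under Łukasiewicz:
  NOT γ = 1 − 0.27 = 0.73
  γ AND NOT γ = max(0, a+b−1) on (0.27, 0.73) = 0.00
  β AND γ = max(0, a+b−1) on (0.93, 0.27) = 0.20
  (γ AND NOT γ) OR (β AND γ) = min(1, a+b) on (0.00, 0.20) = 0.20
  → value = 0.2000
|0.2700 − 0.2000| = 0.070

0.070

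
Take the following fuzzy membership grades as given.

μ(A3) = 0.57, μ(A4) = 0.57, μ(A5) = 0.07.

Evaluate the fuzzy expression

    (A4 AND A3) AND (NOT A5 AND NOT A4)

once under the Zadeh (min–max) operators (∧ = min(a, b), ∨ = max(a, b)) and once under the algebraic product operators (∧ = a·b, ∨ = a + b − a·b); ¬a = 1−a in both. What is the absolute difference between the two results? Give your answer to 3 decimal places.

0.300

Under Zadeh (min–max):
  A4 AND A3 = min(a, b) on (0.57, 0.57) = 0.57
  NOT A5 = 1 − 0.07 = 0.93
  NOT A4 = 1 − 0.57 = 0.43
  NOT A5 AND NOT A4 = min(a, b) on (0.93, 0.43) = 0.43
  (A4 AND A3) AND (NOT A5 AND NOT A4) = min(a, b) on (0.57, 0.43) = 0.43
  → value = 0.4300
Under algebraic product:
  A4 AND A3 = a·b on (0.5700, 0.5700) = 0.3249
  NOT A5 = 1 − 0.0700 = 0.9300
  NOT A4 = 1 − 0.5700 = 0.4300
  NOT A5 AND NOT A4 = a·b on (0.9300, 0.4300) = 0.3999
  (A4 AND A3) AND (NOT A5 AND NOT A4) = a·b on (0.3249, 0.3999) = 0.1299
  → value = 0.1299
|0.4300 − 0.1299| = 0.300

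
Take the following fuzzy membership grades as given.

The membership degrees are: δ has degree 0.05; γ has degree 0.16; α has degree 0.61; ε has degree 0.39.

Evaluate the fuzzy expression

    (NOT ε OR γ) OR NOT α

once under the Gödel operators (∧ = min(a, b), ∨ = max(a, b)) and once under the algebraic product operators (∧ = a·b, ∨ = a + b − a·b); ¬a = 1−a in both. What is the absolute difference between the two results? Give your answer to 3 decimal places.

0.190

Under Gödel:
  NOT ε = 1 − 0.39 = 0.61
  NOT ε OR γ = max(a, b) on (0.61, 0.16) = 0.61
  NOT α = 1 − 0.61 = 0.39
  (NOT ε OR γ) OR NOT α = max(a, b) on (0.61, 0.39) = 0.61
  → value = 0.6100
Under algebraic product:
  NOT ε = 1 − 0.3900 = 0.6100
  NOT ε OR γ = a + b − a·b on (0.6100, 0.1600) = 0.6724
  NOT α = 1 − 0.6100 = 0.3900
  (NOT ε OR γ) OR NOT α = a + b − a·b on (0.6724, 0.3900) = 0.8002
  → value = 0.8002
|0.6100 − 0.8002| = 0.190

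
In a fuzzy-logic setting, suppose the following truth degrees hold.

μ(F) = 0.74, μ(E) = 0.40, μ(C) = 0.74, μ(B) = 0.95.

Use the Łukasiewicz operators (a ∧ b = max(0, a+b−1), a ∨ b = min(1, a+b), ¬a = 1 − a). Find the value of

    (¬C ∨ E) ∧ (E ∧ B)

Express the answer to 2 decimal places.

0.01

¬C = 1 − 0.74 = 0.26
¬C ∨ E = min(1, a+b) on (0.26, 0.40) = 0.66
E ∧ B = max(0, a+b−1) on (0.40, 0.95) = 0.35
(¬C ∨ E) ∧ (E ∧ B) = max(0, a+b−1) on (0.66, 0.35) = 0.01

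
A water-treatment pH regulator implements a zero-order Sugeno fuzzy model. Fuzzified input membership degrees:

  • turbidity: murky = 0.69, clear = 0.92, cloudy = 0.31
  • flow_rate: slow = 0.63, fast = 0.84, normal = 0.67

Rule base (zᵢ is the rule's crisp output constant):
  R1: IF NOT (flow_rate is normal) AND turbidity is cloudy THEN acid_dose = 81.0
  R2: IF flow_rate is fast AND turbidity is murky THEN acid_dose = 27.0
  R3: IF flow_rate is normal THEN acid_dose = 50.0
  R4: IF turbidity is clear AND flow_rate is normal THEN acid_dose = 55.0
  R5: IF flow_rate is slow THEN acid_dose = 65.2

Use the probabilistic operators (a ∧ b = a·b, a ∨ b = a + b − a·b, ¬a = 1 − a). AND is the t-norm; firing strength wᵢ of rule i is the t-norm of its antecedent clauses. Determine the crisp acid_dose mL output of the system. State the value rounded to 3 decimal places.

50.962

R1 (z=81.0): ¬normal=1−0.67=0.33, cloudy=0.31; AND[a·b] → w = 0.1023
R2 (z=27.0): fast=0.84, murky=0.69; AND[a·b] → w = 0.5796
R3 (z=50.0): normal=0.67 → w = 0.6700
R4 (z=55.0): clear=0.92, normal=0.67; AND[a·b] → w = 0.6164
R5 (z=65.2): slow=0.63 → w = 0.6300
Weighted average = (0.1023·81.0 + 0.5796·27.0 + 0.6700·50.0 + 0.6164·55.0 + 0.6300·65.2) / (0.1023 + 0.5796 + 0.6700 + 0.6164 + 0.6300)
  = 132.4135 / 2.5983 = 50.962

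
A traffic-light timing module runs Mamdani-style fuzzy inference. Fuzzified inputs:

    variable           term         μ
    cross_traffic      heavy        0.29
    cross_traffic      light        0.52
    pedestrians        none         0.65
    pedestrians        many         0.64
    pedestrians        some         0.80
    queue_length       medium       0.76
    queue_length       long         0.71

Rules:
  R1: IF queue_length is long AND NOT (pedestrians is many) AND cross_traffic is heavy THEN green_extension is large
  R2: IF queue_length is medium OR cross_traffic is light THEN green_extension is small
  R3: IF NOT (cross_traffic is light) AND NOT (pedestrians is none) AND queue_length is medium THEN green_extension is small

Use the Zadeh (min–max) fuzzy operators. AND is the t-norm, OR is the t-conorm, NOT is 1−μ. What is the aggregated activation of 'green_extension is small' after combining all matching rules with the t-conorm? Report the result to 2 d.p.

0.76

R1: long=0.71, ¬many=1−0.64=0.36, heavy=0.29; AND[min(a, b)] → w = 0.29
R2: medium=0.76, light=0.52; OR[max(a, b)] → w = 0.76
R3: ¬light=1−0.52=0.48, ¬none=1−0.65=0.35, medium=0.76; AND[min(a, b)] → w = 0.35
Rules with consequent 'small': {R2, R3} → strengths 0.76, 0.35
Aggregate via t-conorm [max(a, b)]: 0.76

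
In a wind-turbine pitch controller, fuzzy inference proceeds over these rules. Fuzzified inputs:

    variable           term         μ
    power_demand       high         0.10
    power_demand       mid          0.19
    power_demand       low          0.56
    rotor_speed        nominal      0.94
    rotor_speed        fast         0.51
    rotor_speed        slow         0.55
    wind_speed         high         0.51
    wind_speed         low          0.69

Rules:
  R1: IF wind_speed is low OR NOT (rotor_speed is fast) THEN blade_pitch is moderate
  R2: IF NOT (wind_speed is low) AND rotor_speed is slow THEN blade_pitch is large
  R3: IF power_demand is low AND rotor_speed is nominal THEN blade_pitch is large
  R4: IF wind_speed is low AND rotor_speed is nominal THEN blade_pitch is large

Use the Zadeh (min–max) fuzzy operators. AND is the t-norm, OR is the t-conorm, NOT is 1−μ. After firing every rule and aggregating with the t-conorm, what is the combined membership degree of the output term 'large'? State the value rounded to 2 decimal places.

0.69

R1: low=0.69, ¬fast=1−0.51=0.49; OR[max(a, b)] → w = 0.69
R2: ¬low=1−0.69=0.31, slow=0.55; AND[min(a, b)] → w = 0.31
R3: low=0.56, nominal=0.94; AND[min(a, b)] → w = 0.56
R4: low=0.69, nominal=0.94; AND[min(a, b)] → w = 0.69
Rules with consequent 'large': {R2, R3, R4} → strengths 0.31, 0.56, 0.69
Aggregate via t-conorm [max(a, b)]: 0.69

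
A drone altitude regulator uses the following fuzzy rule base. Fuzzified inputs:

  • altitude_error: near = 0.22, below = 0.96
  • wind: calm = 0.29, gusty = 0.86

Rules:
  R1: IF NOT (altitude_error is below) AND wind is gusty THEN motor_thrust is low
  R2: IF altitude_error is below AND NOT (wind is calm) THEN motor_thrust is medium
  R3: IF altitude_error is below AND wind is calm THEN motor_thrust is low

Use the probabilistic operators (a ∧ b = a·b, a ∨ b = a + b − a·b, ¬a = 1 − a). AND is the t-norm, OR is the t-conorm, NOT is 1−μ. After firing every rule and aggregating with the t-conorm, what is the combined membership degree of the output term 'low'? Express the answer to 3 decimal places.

0.303

R1: ¬below=1−0.96=0.04, gusty=0.86; AND[a·b] → w = 0.0344
R2: below=0.96, ¬calm=1−0.29=0.71; AND[a·b] → w = 0.6816
R3: below=0.96, calm=0.29; AND[a·b] → w = 0.2784
Rules with consequent 'low': {R1, R3} → strengths 0.0344, 0.2784
Aggregate via t-conorm [a + b − a·b]: 0.3032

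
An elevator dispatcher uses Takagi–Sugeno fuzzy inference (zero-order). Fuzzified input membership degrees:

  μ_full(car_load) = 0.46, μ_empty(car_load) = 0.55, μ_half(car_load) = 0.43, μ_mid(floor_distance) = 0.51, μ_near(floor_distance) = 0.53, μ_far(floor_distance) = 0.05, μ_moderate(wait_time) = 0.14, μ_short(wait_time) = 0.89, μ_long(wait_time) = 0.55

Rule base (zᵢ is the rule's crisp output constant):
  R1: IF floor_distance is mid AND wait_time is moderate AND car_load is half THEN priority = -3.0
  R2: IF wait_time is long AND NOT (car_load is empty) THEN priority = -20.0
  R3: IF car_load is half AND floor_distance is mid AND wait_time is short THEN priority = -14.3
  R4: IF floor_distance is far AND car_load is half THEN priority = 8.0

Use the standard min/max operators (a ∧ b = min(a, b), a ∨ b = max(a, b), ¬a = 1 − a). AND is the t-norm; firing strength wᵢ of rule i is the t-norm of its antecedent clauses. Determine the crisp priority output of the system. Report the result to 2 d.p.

R1 (z=-3.0): mid=0.51, moderate=0.14, half=0.43; AND[min(a, b)] → w = 0.14
R2 (z=-20.0): long=0.55, ¬empty=1−0.55=0.45; AND[min(a, b)] → w = 0.45
R3 (z=-14.3): half=0.43, mid=0.51, short=0.89; AND[min(a, b)] → w = 0.43
R4 (z=8.0): far=0.05, half=0.43; AND[min(a, b)] → w = 0.05
Weighted average = (0.14·-3.0 + 0.45·-20.0 + 0.43·-14.3 + 0.05·8.0) / (0.14 + 0.45 + 0.43 + 0.05)
  = -15.1690 / 1.0700 = -14.18

-14.18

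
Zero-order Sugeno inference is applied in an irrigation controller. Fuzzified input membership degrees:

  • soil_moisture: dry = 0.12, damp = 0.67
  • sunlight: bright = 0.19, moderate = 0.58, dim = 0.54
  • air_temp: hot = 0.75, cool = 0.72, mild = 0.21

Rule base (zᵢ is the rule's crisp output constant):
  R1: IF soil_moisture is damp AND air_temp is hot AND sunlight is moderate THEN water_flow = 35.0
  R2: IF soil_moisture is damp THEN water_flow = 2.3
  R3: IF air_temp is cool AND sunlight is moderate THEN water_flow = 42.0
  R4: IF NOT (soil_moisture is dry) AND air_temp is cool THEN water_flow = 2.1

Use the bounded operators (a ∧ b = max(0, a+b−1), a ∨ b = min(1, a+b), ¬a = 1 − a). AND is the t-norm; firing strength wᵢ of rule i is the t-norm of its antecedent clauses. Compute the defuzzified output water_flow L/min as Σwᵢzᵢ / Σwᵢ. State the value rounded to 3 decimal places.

R1 (z=35.0): damp=0.67, hot=0.75, moderate=0.58; AND[max(0, a+b−1)] → w = 0.00
R2 (z=2.3): damp=0.67 → w = 0.67
R3 (z=42.0): cool=0.72, moderate=0.58; AND[max(0, a+b−1)] → w = 0.30
R4 (z=2.1): ¬dry=1−0.12=0.88, cool=0.72; AND[max(0, a+b−1)] → w = 0.60
Weighted average = (0.00·35.0 + 0.67·2.3 + 0.30·42.0 + 0.60·2.1) / (0.00 + 0.67 + 0.30 + 0.60)
  = 15.4010 / 1.5700 = 9.810

9.810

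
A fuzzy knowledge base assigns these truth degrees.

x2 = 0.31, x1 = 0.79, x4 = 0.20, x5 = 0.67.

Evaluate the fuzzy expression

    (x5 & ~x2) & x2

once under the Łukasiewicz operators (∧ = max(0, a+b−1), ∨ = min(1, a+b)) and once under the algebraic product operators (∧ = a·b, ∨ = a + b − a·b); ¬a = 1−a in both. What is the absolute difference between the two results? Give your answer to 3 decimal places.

0.143

Under Łukasiewicz:
  ~x2 = 1 − 0.31 = 0.69
  x5 & ~x2 = max(0, a+b−1) on (0.67, 0.69) = 0.36
  (x5 & ~x2) & x2 = max(0, a+b−1) on (0.36, 0.31) = 0.00
  → value = 0.0000
Under algebraic product:
  ~x2 = 1 − 0.3100 = 0.6900
  x5 & ~x2 = a·b on (0.6700, 0.6900) = 0.4623
  (x5 & ~x2) & x2 = a·b on (0.4623, 0.3100) = 0.1433
  → value = 0.1433
|0.0000 − 0.1433| = 0.143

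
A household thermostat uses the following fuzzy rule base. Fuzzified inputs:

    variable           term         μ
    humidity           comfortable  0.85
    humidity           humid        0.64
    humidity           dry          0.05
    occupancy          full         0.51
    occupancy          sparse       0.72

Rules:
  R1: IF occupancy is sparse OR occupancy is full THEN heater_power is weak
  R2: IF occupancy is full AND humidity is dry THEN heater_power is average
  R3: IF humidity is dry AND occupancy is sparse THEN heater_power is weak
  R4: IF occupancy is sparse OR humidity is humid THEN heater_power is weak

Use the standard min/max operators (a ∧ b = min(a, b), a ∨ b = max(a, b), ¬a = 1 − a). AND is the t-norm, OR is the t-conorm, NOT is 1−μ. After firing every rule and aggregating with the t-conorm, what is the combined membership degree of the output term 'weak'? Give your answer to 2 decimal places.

0.72

R1: sparse=0.72, full=0.51; OR[max(a, b)] → w = 0.72
R2: full=0.51, dry=0.05; AND[min(a, b)] → w = 0.05
R3: dry=0.05, sparse=0.72; AND[min(a, b)] → w = 0.05
R4: sparse=0.72, humid=0.64; OR[max(a, b)] → w = 0.72
Rules with consequent 'weak': {R1, R3, R4} → strengths 0.72, 0.05, 0.72
Aggregate via t-conorm [max(a, b)]: 0.72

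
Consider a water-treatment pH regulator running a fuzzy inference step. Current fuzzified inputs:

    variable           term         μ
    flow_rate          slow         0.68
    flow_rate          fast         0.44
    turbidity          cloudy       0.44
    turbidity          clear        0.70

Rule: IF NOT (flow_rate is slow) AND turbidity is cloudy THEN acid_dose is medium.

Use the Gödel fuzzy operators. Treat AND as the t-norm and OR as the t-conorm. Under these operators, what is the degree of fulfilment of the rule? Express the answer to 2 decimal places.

firing strength: ¬slow=1−0.68=0.32, cloudy=0.44; AND[min(a, b)] → w = 0.32

0.32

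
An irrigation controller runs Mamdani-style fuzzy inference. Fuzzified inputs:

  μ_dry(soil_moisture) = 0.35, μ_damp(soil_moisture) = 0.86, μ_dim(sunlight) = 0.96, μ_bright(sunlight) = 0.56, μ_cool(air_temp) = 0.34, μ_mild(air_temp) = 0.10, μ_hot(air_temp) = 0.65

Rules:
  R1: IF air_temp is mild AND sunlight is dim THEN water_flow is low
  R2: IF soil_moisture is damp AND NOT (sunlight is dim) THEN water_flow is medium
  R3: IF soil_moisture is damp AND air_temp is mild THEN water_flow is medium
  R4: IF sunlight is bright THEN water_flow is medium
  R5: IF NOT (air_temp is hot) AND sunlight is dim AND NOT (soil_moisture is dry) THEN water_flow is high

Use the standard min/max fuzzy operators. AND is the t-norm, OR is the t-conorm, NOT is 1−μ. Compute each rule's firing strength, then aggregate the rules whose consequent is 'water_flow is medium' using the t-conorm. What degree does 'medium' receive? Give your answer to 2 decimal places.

0.56

R1: mild=0.10, dim=0.96; AND[min(a, b)] → w = 0.10
R2: damp=0.86, ¬dim=1−0.96=0.04; AND[min(a, b)] → w = 0.04
R3: damp=0.86, mild=0.10; AND[min(a, b)] → w = 0.10
R4: bright=0.56 → w = 0.56
R5: ¬hot=1−0.65=0.35, dim=0.96, ¬dry=1−0.35=0.65; AND[min(a, b)] → w = 0.35
Rules with consequent 'medium': {R2, R3, R4} → strengths 0.04, 0.10, 0.56
Aggregate via t-conorm [max(a, b)]: 0.56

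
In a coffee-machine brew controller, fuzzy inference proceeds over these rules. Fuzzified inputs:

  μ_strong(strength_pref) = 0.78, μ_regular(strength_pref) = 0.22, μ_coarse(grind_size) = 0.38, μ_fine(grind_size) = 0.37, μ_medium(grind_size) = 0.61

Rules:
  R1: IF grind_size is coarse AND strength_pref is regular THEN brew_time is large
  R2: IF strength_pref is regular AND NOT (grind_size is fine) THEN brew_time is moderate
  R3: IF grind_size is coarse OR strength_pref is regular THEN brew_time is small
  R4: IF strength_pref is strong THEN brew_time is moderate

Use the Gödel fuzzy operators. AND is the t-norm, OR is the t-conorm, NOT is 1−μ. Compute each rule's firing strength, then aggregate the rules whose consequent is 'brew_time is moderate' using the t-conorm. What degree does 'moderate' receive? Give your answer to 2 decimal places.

0.78

R1: coarse=0.38, regular=0.22; AND[min(a, b)] → w = 0.22
R2: regular=0.22, ¬fine=1−0.37=0.63; AND[min(a, b)] → w = 0.22
R3: coarse=0.38, regular=0.22; OR[max(a, b)] → w = 0.38
R4: strong=0.78 → w = 0.78
Rules with consequent 'moderate': {R2, R4} → strengths 0.22, 0.78
Aggregate via t-conorm [max(a, b)]: 0.78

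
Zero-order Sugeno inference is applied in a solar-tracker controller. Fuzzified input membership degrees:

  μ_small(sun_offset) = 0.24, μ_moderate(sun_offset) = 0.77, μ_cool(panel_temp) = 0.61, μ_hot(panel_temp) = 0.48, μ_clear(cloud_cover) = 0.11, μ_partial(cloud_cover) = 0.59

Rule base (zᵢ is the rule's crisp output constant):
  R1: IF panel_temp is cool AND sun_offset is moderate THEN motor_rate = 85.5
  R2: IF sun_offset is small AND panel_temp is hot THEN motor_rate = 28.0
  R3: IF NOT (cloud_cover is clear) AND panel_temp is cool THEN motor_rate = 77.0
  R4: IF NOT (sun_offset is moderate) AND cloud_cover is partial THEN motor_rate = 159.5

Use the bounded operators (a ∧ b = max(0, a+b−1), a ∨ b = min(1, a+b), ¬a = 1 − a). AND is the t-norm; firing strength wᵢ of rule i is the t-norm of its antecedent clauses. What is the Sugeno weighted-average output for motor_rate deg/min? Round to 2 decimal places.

R1 (z=85.5): cool=0.61, moderate=0.77; AND[max(0, a+b−1)] → w = 0.38
R2 (z=28.0): small=0.24, hot=0.48; AND[max(0, a+b−1)] → w = 0.00
R3 (z=77.0): ¬clear=1−0.11=0.89, cool=0.61; AND[max(0, a+b−1)] → w = 0.50
R4 (z=159.5): ¬moderate=1−0.77=0.23, partial=0.59; AND[max(0, a+b−1)] → w = 0.00
Weighted average = (0.38·85.5 + 0.00·28.0 + 0.50·77.0 + 0.00·159.5) / (0.38 + 0.00 + 0.50 + 0.00)
  = 70.9900 / 0.8800 = 80.67

80.67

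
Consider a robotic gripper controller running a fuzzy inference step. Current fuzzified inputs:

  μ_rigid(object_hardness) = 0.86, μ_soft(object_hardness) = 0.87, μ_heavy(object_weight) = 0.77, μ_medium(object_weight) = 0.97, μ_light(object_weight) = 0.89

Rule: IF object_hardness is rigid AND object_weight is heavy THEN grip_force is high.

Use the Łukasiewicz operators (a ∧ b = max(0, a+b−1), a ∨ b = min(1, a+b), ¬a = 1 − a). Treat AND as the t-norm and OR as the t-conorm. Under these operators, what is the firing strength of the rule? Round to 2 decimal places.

0.63

firing strength: rigid=0.86, heavy=0.77; AND[max(0, a+b−1)] → w = 0.63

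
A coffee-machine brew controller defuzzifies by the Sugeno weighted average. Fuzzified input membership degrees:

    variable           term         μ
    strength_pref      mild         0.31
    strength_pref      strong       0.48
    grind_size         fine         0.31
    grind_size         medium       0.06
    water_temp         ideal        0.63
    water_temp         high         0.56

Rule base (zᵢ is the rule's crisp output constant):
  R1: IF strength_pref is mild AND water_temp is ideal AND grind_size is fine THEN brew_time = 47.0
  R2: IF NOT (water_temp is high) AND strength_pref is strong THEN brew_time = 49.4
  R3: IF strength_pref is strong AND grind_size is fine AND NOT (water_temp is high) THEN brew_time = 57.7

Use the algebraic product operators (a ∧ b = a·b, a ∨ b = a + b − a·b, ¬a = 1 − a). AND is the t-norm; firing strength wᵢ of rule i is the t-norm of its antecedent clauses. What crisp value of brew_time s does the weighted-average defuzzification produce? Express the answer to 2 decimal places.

50.58

R1 (z=47.0): mild=0.31, ideal=0.63, fine=0.31; AND[a·b] → w = 0.0605
R2 (z=49.4): ¬high=1−0.56=0.44, strong=0.48; AND[a·b] → w = 0.2112
R3 (z=57.7): strong=0.48, fine=0.31, ¬high=1−0.56=0.44; AND[a·b] → w = 0.0655
Weighted average = (0.0605·47.0 + 0.2112·49.4 + 0.0655·57.7) / (0.0605 + 0.2112 + 0.0655)
  = 17.0565 / 0.3372 = 50.58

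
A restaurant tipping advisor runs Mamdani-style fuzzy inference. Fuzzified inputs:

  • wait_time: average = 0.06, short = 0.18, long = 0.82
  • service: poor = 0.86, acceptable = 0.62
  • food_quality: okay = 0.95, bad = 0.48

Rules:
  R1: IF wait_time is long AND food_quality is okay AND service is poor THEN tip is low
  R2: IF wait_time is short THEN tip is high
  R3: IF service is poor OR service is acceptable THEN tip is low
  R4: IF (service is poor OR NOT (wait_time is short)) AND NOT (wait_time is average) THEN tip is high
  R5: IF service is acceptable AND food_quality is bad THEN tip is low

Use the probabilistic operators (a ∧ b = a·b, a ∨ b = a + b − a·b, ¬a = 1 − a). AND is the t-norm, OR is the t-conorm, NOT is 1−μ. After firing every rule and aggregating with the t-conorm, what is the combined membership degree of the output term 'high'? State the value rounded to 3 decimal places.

R1: long=0.82, okay=0.95, poor=0.86; AND[a·b] → w = 0.6699
R2: short=0.18 → w = 0.1800
R3: poor=0.86, acceptable=0.62; OR[a + b − a·b] → w = 0.9468
R4: (poor=0.86 OR ¬short=1−0.18=0.82) = 0.9748; AND[a·b] with ¬average=1−0.06=0.94 → w = 0.9163
R5: acceptable=0.62, bad=0.48; AND[a·b] → w = 0.2976
Rules with consequent 'high': {R2, R4} → strengths 0.1800, 0.9163
Aggregate via t-conorm [a + b − a·b]: 0.9314

0.931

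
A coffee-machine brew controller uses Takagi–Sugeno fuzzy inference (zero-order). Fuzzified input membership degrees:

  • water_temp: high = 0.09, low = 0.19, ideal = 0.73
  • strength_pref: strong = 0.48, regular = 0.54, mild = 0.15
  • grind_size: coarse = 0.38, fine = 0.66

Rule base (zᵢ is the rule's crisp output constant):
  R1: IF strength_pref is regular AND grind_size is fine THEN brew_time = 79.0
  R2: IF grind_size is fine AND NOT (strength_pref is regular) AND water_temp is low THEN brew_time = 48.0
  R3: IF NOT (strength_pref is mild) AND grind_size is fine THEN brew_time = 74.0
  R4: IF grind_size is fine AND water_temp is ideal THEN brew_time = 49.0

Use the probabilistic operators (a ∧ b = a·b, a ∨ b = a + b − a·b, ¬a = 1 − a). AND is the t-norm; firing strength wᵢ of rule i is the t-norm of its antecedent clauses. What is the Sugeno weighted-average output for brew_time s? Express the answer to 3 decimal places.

65.926

R1 (z=79.0): regular=0.54, fine=0.66; AND[a·b] → w = 0.3564
R2 (z=48.0): fine=0.66, ¬regular=1−0.54=0.46, low=0.19; AND[a·b] → w = 0.0577
R3 (z=74.0): ¬mild=1−0.15=0.85, fine=0.66; AND[a·b] → w = 0.5610
R4 (z=49.0): fine=0.66, ideal=0.73; AND[a·b] → w = 0.4818
Weighted average = (0.3564·79.0 + 0.0577·48.0 + 0.5610·74.0 + 0.4818·49.0) / (0.3564 + 0.0577 + 0.5610 + 0.4818)
  = 96.0466 / 1.4569 = 65.926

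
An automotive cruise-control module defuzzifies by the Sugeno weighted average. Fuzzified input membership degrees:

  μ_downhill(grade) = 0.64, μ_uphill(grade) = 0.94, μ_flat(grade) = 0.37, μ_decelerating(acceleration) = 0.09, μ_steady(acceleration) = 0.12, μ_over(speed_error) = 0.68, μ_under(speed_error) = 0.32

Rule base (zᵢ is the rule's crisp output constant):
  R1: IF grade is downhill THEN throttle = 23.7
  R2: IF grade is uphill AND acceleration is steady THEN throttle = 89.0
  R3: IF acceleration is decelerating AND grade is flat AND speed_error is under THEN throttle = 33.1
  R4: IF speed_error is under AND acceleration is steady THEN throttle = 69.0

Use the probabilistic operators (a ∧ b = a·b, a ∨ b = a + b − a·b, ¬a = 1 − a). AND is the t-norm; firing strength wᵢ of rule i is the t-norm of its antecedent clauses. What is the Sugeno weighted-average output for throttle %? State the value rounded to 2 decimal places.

R1 (z=23.7): downhill=0.64 → w = 0.6400
R2 (z=89.0): uphill=0.94, steady=0.12; AND[a·b] → w = 0.1128
R3 (z=33.1): decelerating=0.09, flat=0.37, under=0.32; AND[a·b] → w = 0.0107
R4 (z=69.0): under=0.32, steady=0.12; AND[a·b] → w = 0.0384
Weighted average = (0.6400·23.7 + 0.1128·89.0 + 0.0107·33.1 + 0.0384·69.0) / (0.6400 + 0.1128 + 0.0107 + 0.0384)
  = 28.2095 / 0.8019 = 35.18

35.18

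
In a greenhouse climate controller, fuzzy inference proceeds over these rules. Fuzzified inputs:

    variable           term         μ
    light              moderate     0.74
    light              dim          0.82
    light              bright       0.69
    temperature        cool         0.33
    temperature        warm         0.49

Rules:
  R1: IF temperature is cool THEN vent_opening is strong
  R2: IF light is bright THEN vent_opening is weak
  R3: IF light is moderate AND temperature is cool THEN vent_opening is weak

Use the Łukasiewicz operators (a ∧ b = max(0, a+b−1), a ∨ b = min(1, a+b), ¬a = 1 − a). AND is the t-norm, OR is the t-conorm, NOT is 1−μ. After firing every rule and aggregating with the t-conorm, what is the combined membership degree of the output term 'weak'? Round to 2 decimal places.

R1: cool=0.33 → w = 0.33
R2: bright=0.69 → w = 0.69
R3: moderate=0.74, cool=0.33; AND[max(0, a+b−1)] → w = 0.07
Rules with consequent 'weak': {R2, R3} → strengths 0.69, 0.07
Aggregate via t-conorm [min(1, a+b)]: 0.76

0.76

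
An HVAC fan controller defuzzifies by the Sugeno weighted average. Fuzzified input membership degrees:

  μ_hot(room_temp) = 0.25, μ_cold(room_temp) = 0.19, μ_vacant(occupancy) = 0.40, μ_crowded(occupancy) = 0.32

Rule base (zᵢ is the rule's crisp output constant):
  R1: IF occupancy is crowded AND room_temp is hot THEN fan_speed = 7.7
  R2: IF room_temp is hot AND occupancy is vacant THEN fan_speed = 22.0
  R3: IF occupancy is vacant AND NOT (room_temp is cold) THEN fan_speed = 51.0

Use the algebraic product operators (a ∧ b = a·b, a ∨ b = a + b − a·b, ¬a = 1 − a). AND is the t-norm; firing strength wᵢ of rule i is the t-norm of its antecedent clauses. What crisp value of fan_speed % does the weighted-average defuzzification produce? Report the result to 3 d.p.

38.373

R1 (z=7.7): crowded=0.32, hot=0.25; AND[a·b] → w = 0.0800
R2 (z=22.0): hot=0.25, vacant=0.40; AND[a·b] → w = 0.1000
R3 (z=51.0): vacant=0.40, ¬cold=1−0.19=0.81; AND[a·b] → w = 0.3240
Weighted average = (0.0800·7.7 + 0.1000·22.0 + 0.3240·51.0) / (0.0800 + 0.1000 + 0.3240)
  = 19.3400 / 0.5040 = 38.373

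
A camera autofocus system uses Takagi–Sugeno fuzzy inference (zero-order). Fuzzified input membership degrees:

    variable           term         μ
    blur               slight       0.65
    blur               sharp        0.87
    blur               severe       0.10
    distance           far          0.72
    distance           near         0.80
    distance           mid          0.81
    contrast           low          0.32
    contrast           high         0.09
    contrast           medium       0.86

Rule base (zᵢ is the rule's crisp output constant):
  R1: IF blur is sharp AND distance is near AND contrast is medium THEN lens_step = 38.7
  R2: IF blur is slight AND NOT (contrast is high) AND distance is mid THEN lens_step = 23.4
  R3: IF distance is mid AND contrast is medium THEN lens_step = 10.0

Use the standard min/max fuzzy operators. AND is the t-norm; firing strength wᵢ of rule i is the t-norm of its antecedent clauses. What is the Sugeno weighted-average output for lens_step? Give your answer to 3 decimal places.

24.013

R1 (z=38.7): sharp=0.87, near=0.80, medium=0.86; AND[min(a, b)] → w = 0.80
R2 (z=23.4): slight=0.65, ¬high=1−0.09=0.91, mid=0.81; AND[min(a, b)] → w = 0.65
R3 (z=10.0): mid=0.81, medium=0.86; AND[min(a, b)] → w = 0.81
Weighted average = (0.80·38.7 + 0.65·23.4 + 0.81·10.0) / (0.80 + 0.65 + 0.81)
  = 54.2700 / 2.2600 = 24.013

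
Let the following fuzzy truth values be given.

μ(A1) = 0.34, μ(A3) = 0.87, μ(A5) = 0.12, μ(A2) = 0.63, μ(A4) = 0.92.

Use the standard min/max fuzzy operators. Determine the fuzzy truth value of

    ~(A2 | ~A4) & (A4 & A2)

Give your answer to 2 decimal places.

0.37

~A4 = 1 − 0.92 = 0.08
A2 | ~A4 = max(a, b) on (0.63, 0.08) = 0.63
~(A2 | ~A4) = 1 − 0.63 = 0.37
A4 & A2 = min(a, b) on (0.92, 0.63) = 0.63
~(A2 | ~A4) & (A4 & A2) = min(a, b) on (0.37, 0.63) = 0.37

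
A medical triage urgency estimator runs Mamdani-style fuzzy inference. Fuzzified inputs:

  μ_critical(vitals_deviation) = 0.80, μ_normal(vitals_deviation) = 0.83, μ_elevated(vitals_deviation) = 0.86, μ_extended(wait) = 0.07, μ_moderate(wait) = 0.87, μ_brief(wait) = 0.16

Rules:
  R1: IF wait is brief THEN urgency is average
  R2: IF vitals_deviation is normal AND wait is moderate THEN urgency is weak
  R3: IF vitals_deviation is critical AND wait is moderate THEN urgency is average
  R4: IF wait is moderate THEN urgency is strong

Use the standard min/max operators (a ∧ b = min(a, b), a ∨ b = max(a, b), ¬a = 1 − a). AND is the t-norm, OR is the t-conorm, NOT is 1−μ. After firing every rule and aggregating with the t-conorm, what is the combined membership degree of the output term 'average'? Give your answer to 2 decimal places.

0.80

R1: brief=0.16 → w = 0.16
R2: normal=0.83, moderate=0.87; AND[min(a, b)] → w = 0.83
R3: critical=0.80, moderate=0.87; AND[min(a, b)] → w = 0.80
R4: moderate=0.87 → w = 0.87
Rules with consequent 'average': {R1, R3} → strengths 0.16, 0.80
Aggregate via t-conorm [max(a, b)]: 0.80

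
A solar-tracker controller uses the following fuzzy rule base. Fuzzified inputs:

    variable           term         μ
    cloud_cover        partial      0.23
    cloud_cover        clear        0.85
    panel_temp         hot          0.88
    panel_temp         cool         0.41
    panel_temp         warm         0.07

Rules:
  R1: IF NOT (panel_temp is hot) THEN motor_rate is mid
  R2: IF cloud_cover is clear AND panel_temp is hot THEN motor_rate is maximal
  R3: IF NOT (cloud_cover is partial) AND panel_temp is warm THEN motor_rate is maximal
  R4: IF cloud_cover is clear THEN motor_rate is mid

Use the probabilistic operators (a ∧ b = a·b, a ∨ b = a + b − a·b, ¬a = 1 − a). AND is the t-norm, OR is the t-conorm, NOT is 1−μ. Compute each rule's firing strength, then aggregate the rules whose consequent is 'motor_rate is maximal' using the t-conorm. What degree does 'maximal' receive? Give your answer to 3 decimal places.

R1: ¬hot=1−0.88=0.12 → w = 0.1200
R2: clear=0.85, hot=0.88; AND[a·b] → w = 0.7480
R3: ¬partial=1−0.23=0.77, warm=0.07; AND[a·b] → w = 0.0539
R4: clear=0.85 → w = 0.8500
Rules with consequent 'maximal': {R2, R3} → strengths 0.7480, 0.0539
Aggregate via t-conorm [a + b − a·b]: 0.7616

0.762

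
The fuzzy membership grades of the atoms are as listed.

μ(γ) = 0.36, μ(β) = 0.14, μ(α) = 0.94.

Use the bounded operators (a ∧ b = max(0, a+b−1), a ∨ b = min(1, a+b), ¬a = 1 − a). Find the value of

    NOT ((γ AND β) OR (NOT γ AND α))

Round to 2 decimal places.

γ AND β = max(0, a+b−1) on (0.36, 0.14) = 0.00
NOT γ = 1 − 0.36 = 0.64
NOT γ AND α = max(0, a+b−1) on (0.64, 0.94) = 0.58
(γ AND β) OR (NOT γ AND α) = min(1, a+b) on (0.00, 0.58) = 0.58
NOT ((γ AND β) OR (NOT γ AND α)) = 1 − 0.58 = 0.42

0.42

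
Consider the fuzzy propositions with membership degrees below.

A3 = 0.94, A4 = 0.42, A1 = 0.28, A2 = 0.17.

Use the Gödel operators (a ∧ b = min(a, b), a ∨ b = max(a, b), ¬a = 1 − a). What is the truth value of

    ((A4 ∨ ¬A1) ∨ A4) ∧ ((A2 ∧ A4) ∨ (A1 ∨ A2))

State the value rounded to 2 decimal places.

0.28

¬A1 = 1 − 0.28 = 0.72
A4 ∨ ¬A1 = max(a, b) on (0.42, 0.72) = 0.72
(A4 ∨ ¬A1) ∨ A4 = max(a, b) on (0.72, 0.42) = 0.72
A2 ∧ A4 = min(a, b) on (0.17, 0.42) = 0.17
A1 ∨ A2 = max(a, b) on (0.28, 0.17) = 0.28
(A2 ∧ A4) ∨ (A1 ∨ A2) = max(a, b) on (0.17, 0.28) = 0.28
((A4 ∨ ¬A1) ∨ A4) ∧ ((A2 ∧ A4) ∨ (A1 ∨ A2)) = min(a, b) on (0.72, 0.28) = 0.28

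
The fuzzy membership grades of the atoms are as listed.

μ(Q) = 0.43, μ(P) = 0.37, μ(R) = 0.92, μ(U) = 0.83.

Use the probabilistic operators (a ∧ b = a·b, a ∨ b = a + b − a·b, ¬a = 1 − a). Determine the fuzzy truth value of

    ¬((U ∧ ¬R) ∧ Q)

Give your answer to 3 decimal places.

¬R = 1 − 0.9200 = 0.0800
U ∧ ¬R = a·b on (0.8300, 0.0800) = 0.0664
(U ∧ ¬R) ∧ Q = a·b on (0.0664, 0.4300) = 0.0286
¬((U ∧ ¬R) ∧ Q) = 1 − 0.0286 = 0.9714

0.971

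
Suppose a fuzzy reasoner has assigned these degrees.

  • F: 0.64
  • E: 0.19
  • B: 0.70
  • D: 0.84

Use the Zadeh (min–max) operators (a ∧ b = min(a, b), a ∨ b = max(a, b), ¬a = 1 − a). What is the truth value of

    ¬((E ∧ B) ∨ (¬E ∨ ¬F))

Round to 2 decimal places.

E ∧ B = min(a, b) on (0.19, 0.70) = 0.19
¬E = 1 − 0.19 = 0.81
¬F = 1 − 0.64 = 0.36
¬E ∨ ¬F = max(a, b) on (0.81, 0.36) = 0.81
(E ∧ B) ∨ (¬E ∨ ¬F) = max(a, b) on (0.19, 0.81) = 0.81
¬((E ∧ B) ∨ (¬E ∨ ¬F)) = 1 − 0.81 = 0.19

0.19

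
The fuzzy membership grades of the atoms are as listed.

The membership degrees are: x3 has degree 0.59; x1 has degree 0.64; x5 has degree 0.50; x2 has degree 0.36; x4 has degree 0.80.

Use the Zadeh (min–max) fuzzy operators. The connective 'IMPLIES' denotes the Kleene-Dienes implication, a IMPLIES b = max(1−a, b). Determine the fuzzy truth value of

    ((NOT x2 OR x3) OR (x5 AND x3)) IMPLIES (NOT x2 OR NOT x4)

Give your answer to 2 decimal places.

NOT x2 = 1 − 0.36 = 0.64
NOT x2 OR x3 = max(a, b) on (0.64, 0.59) = 0.64
x5 AND x3 = min(a, b) on (0.50, 0.59) = 0.50
(NOT x2 OR x3) OR (x5 AND x3) = max(a, b) on (0.64, 0.50) = 0.64
NOT x2 = 1 − 0.36 = 0.64
NOT x4 = 1 − 0.80 = 0.20
NOT x2 OR NOT x4 = max(a, b) on (0.64, 0.20) = 0.64
((NOT x2 OR x3) OR (x5 AND x3)) IMPLIES (NOT x2 OR NOT x4)  [Kleene-Dienes: max(1−a, b)] with a=0.64, b=0.64 → 0.64

0.64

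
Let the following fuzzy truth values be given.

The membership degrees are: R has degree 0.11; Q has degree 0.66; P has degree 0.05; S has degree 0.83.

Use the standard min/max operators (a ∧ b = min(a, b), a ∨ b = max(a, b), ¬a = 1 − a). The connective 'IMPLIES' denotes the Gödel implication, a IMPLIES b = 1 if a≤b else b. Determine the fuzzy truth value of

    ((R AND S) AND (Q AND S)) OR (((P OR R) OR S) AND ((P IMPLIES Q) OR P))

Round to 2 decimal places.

0.83

R AND S = min(a, b) on (0.11, 0.83) = 0.11
Q AND S = min(a, b) on (0.66, 0.83) = 0.66
(R AND S) AND (Q AND S) = min(a, b) on (0.11, 0.66) = 0.11
P OR R = max(a, b) on (0.05, 0.11) = 0.11
(P OR R) OR S = max(a, b) on (0.11, 0.83) = 0.83
P IMPLIES Q  [Gödel: 1 if a≤b else b] with a=0.05, b=0.66 → 1.00
(P IMPLIES Q) OR P = max(a, b) on (1.00, 0.05) = 1.00
((P OR R) OR S) AND ((P IMPLIES Q) OR P) = min(a, b) on (0.83, 1.00) = 0.83
((R AND S) AND (Q AND S)) OR (((P OR R) OR S) AND ((P IMPLIES Q) OR P)) = max(a, b) on (0.11, 0.83) = 0.83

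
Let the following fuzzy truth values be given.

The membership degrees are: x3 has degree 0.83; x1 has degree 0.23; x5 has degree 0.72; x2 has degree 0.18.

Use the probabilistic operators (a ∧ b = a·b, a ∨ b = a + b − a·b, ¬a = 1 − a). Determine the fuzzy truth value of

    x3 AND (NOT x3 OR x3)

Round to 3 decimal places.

NOT x3 = 1 − 0.8300 = 0.1700
NOT x3 OR x3 = a + b − a·b on (0.1700, 0.8300) = 0.8589
x3 AND (NOT x3 OR x3) = a·b on (0.8300, 0.8589) = 0.7129

0.713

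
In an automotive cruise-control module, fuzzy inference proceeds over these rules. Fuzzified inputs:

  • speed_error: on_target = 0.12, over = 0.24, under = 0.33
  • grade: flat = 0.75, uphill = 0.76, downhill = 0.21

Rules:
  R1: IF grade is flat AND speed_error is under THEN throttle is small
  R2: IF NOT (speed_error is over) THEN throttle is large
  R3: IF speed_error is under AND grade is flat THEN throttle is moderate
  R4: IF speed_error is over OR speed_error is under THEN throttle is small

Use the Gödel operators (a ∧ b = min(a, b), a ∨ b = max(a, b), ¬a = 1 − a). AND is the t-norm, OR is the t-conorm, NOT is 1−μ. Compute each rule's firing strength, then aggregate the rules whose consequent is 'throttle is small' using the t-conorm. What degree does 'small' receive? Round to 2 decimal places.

0.33

R1: flat=0.75, under=0.33; AND[min(a, b)] → w = 0.33
R2: ¬over=1−0.24=0.76 → w = 0.76
R3: under=0.33, flat=0.75; AND[min(a, b)] → w = 0.33
R4: over=0.24, under=0.33; OR[max(a, b)] → w = 0.33
Rules with consequent 'small': {R1, R4} → strengths 0.33, 0.33
Aggregate via t-conorm [max(a, b)]: 0.33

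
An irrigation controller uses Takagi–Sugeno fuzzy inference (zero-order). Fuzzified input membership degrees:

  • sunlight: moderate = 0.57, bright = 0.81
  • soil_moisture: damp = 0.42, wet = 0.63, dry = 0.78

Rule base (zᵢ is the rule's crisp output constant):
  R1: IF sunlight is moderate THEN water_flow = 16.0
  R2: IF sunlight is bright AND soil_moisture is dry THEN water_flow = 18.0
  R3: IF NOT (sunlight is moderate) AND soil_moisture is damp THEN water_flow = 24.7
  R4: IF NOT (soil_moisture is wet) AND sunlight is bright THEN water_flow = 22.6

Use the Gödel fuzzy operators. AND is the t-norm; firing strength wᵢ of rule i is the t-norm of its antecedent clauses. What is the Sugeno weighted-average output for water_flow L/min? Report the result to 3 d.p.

19.578

R1 (z=16.0): moderate=0.57 → w = 0.57
R2 (z=18.0): bright=0.81, dry=0.78; AND[min(a, b)] → w = 0.78
R3 (z=24.7): ¬moderate=1−0.57=0.43, damp=0.42; AND[min(a, b)] → w = 0.42
R4 (z=22.6): ¬wet=1−0.63=0.37, bright=0.81; AND[min(a, b)] → w = 0.37
Weighted average = (0.57·16.0 + 0.78·18.0 + 0.42·24.7 + 0.37·22.6) / (0.57 + 0.78 + 0.42 + 0.37)
  = 41.8960 / 2.1400 = 19.578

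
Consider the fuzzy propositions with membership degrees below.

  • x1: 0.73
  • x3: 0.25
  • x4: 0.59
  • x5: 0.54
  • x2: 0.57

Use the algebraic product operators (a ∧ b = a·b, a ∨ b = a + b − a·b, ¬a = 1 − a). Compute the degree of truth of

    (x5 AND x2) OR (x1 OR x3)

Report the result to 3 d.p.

x5 AND x2 = a·b on (0.5400, 0.5700) = 0.3078
x1 OR x3 = a + b − a·b on (0.7300, 0.2500) = 0.7975
(x5 AND x2) OR (x1 OR x3) = a + b − a·b on (0.3078, 0.7975) = 0.8598

0.860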